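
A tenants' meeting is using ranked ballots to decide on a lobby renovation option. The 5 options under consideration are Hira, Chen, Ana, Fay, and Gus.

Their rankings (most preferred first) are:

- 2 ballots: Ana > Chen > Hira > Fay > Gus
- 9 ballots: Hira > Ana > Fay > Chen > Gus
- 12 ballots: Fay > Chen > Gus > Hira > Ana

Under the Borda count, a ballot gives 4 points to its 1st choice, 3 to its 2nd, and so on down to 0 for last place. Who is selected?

Fay

Borda scores:
  Hira: 2·2 + 9·4 + 12·1 = 52
  Chen: 2·3 + 9·1 + 12·3 = 51
  Ana: 2·4 + 9·3 + 12·0 = 35
  Fay: 2·1 + 9·2 + 12·4 = 68
  Gus: 2·0 + 9·0 + 12·2 = 24
Fay has the highest total.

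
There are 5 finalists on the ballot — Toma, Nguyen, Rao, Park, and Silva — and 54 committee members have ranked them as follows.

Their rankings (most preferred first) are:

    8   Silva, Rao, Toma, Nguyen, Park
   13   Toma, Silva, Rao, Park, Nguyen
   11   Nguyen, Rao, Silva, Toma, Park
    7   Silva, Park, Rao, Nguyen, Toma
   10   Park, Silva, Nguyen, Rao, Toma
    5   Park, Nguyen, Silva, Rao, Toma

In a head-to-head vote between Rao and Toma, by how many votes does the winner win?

Ballots ranking Rao above Toma: 8+11+7+10+5 = 41.
Ballots ranking Toma above Rao: 13.
Rao wins 41–13, a margin of 28.

28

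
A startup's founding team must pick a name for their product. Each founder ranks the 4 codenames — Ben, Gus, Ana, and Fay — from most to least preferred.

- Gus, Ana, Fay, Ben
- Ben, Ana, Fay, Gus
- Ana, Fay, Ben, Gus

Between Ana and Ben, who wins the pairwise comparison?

Ana

Ballots ranking Ana above Ben: 2.
Ballots ranking Ben above Ana: 1.
Ana wins the head-to-head, 2–1.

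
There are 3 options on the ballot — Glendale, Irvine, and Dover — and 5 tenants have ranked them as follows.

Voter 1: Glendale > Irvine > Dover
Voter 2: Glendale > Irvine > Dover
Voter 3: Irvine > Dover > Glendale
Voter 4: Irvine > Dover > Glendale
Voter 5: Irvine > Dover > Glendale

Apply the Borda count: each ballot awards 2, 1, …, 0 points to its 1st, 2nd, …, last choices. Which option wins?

Borda scores:
  Glendale: 2 + 2 + 0 + 0 + 0 = 4
  Irvine: 1 + 1 + 2 + 2 + 2 = 8
  Dover: 0 + 0 + 1 + 1 + 1 = 3
Irvine has the highest total.

Irvine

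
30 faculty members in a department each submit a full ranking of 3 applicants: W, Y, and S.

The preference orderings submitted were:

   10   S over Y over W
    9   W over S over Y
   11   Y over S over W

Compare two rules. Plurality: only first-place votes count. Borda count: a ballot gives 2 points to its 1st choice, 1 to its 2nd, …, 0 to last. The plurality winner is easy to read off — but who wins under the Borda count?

S

Plurality first-place counts: W 9, Y 11, S 10 → Y.
Borda totals: W 18, Y 32, S 40 → S.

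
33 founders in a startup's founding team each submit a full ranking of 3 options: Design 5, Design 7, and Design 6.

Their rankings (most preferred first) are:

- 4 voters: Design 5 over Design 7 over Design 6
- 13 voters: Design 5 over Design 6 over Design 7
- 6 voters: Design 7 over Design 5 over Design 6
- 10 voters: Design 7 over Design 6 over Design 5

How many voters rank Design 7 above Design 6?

20

Ballots ranking Design 7 above Design 6: 4+6+10 = 20.
Ballots ranking Design 6 above Design 7: 13.
So 20 of 33 voters prefer Design 7 to Design 6.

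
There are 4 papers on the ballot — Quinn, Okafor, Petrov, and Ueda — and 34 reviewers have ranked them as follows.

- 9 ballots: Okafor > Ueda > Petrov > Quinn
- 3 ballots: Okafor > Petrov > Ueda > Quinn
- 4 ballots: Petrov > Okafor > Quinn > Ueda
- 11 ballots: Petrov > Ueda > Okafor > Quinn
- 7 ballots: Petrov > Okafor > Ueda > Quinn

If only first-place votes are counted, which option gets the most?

First-place vote totals:
  Quinn: 0
  Okafor: 12
  Petrov: 22
  Ueda: 0
Petrov has the most first-place votes.

Petrov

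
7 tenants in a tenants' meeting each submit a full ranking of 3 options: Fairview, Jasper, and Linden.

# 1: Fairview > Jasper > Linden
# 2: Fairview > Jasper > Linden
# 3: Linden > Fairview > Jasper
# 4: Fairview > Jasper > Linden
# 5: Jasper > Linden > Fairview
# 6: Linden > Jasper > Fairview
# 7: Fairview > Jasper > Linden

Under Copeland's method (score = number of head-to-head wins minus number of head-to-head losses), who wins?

Fairview

Pairwise results:
  Fairview vs Jasper: Fairview wins 5–2.
  Fairview vs Linden: Fairview wins 4–3.
  Jasper vs Linden: Jasper wins 5–2.
Copeland scores (wins − losses):
  Fairview: 2 − 0 = 2
  Jasper: 1 − 1 = 0
  Linden: 0 − 2 = -2
Fairview has the best Copeland score.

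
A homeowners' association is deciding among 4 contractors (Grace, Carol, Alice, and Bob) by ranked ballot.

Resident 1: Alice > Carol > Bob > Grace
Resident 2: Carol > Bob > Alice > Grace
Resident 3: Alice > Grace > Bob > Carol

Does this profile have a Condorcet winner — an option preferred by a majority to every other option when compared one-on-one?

Yes

Head-to-head results (3 voters total):
Grace vs Carol: Carol wins 2–1.
Grace vs Alice: Alice wins 3–0.
Grace vs Bob: Bob wins 2–1.
Carol vs Alice: Alice wins 2–1.
Carol vs Bob: Carol wins 2–1.
Alice vs Bob: Alice wins 2–1.
Alice beats each rival — Grace (3–0), Carol (2–1), Bob (2–1) — so Alice is the Condorcet winner.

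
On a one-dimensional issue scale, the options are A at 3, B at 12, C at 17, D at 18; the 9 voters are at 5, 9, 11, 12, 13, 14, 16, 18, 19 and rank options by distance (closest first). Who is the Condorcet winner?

With single-peaked preferences on a line, the Condorcet winner is the candidate closest to the median voter.
The median voter (position 13) is closest to B at 12.
Check: B vs A — voters closer to B: 8 of 9.

B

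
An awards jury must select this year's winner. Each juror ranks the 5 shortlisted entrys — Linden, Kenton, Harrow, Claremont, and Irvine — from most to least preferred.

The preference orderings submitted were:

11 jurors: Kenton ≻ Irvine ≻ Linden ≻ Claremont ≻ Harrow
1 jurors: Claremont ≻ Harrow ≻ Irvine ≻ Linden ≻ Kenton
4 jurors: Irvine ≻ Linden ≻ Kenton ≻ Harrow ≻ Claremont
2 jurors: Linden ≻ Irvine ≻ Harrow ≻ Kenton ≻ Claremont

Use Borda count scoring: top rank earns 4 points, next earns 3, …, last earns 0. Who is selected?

Irvine

Borda scores:
  Linden: 11·2 + 1 + 4·3 + 2·4 = 43
  Kenton: 11·4 + 0 + 4·2 + 2·1 = 54
  Harrow: 11·0 + 3 + 4·1 + 2·2 = 11
  Claremont: 11·1 + 4 + 4·0 + 2·0 = 15
  Irvine: 11·3 + 2 + 4·4 + 2·3 = 57
Irvine has the highest total.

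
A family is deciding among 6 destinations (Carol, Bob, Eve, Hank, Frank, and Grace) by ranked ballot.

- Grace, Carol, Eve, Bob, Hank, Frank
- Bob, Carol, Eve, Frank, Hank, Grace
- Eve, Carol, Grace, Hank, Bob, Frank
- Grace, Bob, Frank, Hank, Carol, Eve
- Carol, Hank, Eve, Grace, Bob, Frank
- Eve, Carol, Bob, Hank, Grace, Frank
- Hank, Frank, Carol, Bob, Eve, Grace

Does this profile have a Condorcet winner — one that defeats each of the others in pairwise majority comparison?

Yes

Head-to-head results (7 voters total):
Carol vs Bob: Carol wins 5–2.
Carol vs Eve: Carol wins 5–2.
Carol vs Hank: Carol wins 5–2.
Carol vs Frank: Carol wins 5–2.
Carol vs Grace: Carol wins 5–2.
Bob vs Eve: Eve wins 4–3.
Bob vs Hank: Bob wins 4–3.
Bob vs Frank: Bob wins 6–1.
Bob vs Grace: Grace wins 4–3.
Eve vs Hank: Eve wins 4–3.
Eve vs Frank: Eve wins 5–2.
Eve vs Grace: Eve wins 5–2.
Hank vs Frank: Hank wins 5–2.
Hank vs Grace: Hank wins 4–3.
Frank vs Grace: Grace wins 5–2.
Carol beats each rival — Bob (5–2), Eve (5–2), Hank (5–2), Frank (5–2), Grace (5–2) — so Carol is the Condorcet winner.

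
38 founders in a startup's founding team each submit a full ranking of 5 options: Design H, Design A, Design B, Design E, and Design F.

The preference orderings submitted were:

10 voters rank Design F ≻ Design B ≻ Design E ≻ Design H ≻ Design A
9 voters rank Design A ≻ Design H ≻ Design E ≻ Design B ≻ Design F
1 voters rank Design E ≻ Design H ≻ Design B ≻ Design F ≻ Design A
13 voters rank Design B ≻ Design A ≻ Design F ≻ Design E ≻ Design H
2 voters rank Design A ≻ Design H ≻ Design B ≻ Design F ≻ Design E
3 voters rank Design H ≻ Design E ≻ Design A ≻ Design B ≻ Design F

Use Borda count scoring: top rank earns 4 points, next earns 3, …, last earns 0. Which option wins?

Design B

Borda scores:
  Design H: 10·1 + 9·3 + 3 + 13·0 + 2·3 + 3·4 = 58
  Design A: 10·0 + 9·4 + 0 + 13·3 + 2·4 + 3·2 = 89
  Design B: 10·3 + 9·1 + 2 + 13·4 + 2·2 + 3·1 = 100
  Design E: 10·2 + 9·2 + 4 + 13·1 + 2·0 + 3·3 = 64
  Design F: 10·4 + 9·0 + 1 + 13·2 + 2·1 + 3·0 = 69
Design B has the highest total.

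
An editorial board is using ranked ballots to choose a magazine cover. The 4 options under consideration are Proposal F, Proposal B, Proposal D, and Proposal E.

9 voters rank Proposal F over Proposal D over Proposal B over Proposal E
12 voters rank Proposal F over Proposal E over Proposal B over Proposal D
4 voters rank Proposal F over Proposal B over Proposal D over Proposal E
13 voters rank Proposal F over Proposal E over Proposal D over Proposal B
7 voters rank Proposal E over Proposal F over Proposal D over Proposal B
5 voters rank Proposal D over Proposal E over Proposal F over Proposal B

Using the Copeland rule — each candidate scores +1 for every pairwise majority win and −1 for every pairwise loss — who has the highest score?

Pairwise results:
  Proposal F vs Proposal B: Proposal F wins 50–0.
  Proposal F vs Proposal D: Proposal F wins 45–5.
  Proposal F vs Proposal E: Proposal F wins 38–12.
  Proposal B vs Proposal D: Proposal D wins 34–16.
  Proposal B vs Proposal E: Proposal E wins 37–13.
  Proposal D vs Proposal E: Proposal E wins 32–18.
Copeland scores (wins − losses):
  Proposal F: 3 − 0 = 3
  Proposal B: 0 − 3 = -3
  Proposal D: 1 − 2 = -1
  Proposal E: 2 − 1 = 1
Proposal F has the best Copeland score.

Proposal F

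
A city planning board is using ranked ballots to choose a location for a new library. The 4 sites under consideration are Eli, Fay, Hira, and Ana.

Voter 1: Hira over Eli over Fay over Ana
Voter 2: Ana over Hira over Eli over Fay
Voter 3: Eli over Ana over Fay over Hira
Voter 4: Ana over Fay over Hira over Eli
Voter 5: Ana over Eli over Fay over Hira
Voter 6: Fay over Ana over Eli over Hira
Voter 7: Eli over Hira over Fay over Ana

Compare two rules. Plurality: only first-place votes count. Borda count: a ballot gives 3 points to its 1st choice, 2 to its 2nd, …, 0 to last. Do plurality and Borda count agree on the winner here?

Plurality first-place counts: Eli 2, Fay 1, Hira 1, Ana 3 → Ana.
Borda totals: Eli 12, Fay 9, Hira 8, Ana 13 → Ana.
The two rules agree on Ana.

Yes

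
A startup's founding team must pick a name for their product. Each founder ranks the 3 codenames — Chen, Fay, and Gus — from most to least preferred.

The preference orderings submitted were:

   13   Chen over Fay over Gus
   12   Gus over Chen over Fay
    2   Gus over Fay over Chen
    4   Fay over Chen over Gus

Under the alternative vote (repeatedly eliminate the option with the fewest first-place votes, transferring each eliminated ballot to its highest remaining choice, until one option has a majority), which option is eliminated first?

Round 1: Gus 14, Chen 13, Fay 4. Fay has the fewest and is eliminated.
Round 2: Chen 17, Gus 14. Chen has a majority.

Fay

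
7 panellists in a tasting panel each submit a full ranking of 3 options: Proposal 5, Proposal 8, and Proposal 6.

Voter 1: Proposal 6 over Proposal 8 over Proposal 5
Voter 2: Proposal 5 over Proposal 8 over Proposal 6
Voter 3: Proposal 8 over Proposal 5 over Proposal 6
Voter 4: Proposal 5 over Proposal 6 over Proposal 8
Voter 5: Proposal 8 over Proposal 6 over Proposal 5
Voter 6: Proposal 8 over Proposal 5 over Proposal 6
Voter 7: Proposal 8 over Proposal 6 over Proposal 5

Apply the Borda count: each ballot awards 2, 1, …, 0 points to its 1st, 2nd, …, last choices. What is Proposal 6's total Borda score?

5

Borda scores:
  Proposal 5: 0 + 2 + 1 + 2 + 0 + 1 + 0 = 6
  Proposal 8: 1 + 1 + 2 + 0 + 2 + 2 + 2 = 10
  Proposal 6: 2 + 0 + 0 + 1 + 1 + 0 + 1 = 5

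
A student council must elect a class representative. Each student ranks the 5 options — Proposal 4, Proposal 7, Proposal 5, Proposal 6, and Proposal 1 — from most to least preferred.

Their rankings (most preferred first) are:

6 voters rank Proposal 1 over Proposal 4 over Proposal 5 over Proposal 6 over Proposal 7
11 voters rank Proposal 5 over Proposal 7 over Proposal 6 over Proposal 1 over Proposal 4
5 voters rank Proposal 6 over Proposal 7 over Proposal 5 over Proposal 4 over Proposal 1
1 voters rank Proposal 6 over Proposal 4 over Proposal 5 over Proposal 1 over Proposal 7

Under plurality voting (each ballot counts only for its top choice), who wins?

First-place vote totals:
  Proposal 4: 0
  Proposal 7: 0
  Proposal 5: 11
  Proposal 6: 6
  Proposal 1: 6
Proposal 5 has the most first-place votes.

Proposal 5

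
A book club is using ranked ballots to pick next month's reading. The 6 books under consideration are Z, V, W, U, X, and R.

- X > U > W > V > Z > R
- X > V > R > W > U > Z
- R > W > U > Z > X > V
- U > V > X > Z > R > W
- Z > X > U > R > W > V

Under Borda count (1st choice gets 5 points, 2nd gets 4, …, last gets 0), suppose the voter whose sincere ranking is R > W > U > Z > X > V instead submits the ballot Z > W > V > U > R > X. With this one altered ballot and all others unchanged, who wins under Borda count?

X

Borda totals with the altered ballot: Z 13, V 13, W 10, U 15, X 17, R 7.
The winner is unchanged: still X.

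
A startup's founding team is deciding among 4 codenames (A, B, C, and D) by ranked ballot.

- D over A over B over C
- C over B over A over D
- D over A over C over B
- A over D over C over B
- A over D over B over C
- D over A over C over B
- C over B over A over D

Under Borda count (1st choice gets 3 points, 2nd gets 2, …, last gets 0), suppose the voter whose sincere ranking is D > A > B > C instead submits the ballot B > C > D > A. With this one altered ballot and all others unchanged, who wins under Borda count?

Borda totals with the altered ballot: A 12, B 8, C 11, D 11.
The winner is unchanged: still A.

A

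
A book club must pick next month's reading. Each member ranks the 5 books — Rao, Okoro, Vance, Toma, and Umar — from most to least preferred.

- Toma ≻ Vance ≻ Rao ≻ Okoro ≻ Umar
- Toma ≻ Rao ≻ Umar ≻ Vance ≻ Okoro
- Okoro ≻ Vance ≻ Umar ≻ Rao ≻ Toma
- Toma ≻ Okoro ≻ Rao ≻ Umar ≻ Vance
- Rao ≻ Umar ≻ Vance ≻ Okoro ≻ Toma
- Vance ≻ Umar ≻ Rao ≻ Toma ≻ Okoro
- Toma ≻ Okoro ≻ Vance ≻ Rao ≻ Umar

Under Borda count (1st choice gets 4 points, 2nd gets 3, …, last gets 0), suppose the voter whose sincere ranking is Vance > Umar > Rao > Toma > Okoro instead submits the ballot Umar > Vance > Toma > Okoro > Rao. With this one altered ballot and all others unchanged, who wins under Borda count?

Borda totals with the altered ballot: Rao 13, Okoro 13, Vance 14, Toma 18, Umar 12.
The winner is unchanged: still Toma.

Toma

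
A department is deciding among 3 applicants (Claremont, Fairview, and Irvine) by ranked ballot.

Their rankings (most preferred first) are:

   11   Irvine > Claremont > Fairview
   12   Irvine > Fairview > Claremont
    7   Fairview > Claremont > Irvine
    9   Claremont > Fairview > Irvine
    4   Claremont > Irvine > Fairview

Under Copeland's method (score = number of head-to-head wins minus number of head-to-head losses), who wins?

Irvine

Pairwise results:
  Claremont vs Fairview: Claremont wins 24–19.
  Claremont vs Irvine: Irvine wins 23–20.
  Fairview vs Irvine: Irvine wins 27–16.
Copeland scores (wins − losses):
  Claremont: 1 − 1 = 0
  Fairview: 0 − 2 = -2
  Irvine: 2 − 0 = 2
Irvine has the best Copeland score.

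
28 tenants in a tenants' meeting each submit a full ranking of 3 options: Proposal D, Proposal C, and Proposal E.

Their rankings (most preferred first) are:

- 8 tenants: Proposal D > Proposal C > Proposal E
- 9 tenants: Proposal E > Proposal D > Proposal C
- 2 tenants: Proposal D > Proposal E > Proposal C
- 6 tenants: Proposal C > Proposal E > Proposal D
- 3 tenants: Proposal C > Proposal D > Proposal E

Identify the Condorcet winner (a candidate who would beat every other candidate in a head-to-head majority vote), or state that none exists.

There is no Condorcet winner

Head-to-head results (28 voters total):
Proposal D vs Proposal C: Proposal D wins 19–9.
Proposal D vs Proposal E: Proposal E wins 15–13.
Proposal C vs Proposal E: Proposal C wins 17–11.
No candidate beats all others: Proposal D beats Proposal C beats Proposal E beats Proposal D, a majority cycle.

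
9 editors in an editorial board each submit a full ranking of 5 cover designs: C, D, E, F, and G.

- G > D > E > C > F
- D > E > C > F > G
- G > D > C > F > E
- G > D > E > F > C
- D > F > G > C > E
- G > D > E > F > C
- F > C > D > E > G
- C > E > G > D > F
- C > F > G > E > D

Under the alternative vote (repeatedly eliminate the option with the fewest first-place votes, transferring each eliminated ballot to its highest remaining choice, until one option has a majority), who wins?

G

Round 1: G 4, C 2, D 2, F 1, E 0. E has the fewest and is eliminated.
Round 2: G 4, C 2, D 2, F 1. F has the fewest and is eliminated.
Round 3: G 4, C 3, D 2. D has the fewest and is eliminated.
Round 4: G 5, C 4. G has a majority.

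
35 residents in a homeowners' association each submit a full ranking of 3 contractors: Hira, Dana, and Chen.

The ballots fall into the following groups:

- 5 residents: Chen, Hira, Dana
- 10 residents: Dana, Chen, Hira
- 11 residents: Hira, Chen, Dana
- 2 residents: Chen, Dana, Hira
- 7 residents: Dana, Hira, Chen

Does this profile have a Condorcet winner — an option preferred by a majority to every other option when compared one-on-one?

No

Head-to-head results (35 voters total):
Hira vs Dana: Dana wins 19–16.
Hira vs Chen: Hira wins 18–17.
Dana vs Chen: Chen wins 18–17.
No candidate beats all others: Hira beats Chen beats Dana beats Hira, a majority cycle.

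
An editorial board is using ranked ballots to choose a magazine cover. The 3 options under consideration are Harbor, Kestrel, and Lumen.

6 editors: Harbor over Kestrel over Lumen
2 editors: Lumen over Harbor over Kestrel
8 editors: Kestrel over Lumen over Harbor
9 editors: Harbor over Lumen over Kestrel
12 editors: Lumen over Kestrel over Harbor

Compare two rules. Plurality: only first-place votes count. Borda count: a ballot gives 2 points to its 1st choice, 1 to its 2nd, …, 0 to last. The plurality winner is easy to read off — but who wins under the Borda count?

Plurality first-place counts: Harbor 15, Kestrel 8, Lumen 14 → Harbor.
Borda totals: Harbor 32, Kestrel 34, Lumen 45 → Lumen.

Lumen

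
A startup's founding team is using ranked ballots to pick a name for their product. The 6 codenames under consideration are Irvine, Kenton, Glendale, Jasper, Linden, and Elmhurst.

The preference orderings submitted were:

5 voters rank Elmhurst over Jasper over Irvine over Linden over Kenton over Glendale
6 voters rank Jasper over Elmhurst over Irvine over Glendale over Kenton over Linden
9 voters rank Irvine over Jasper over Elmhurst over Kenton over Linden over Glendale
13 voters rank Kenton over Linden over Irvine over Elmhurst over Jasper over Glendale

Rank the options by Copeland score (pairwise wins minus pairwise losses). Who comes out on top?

Pairwise results:
  Irvine vs Kenton: Irvine wins 20–13.
  Irvine vs Glendale: Irvine wins 33–0.
  Irvine vs Jasper: Irvine wins 22–11.
  Irvine vs Linden: Irvine wins 20–13.
  Irvine vs Elmhurst: Irvine wins 22–11.
  Kenton vs Glendale: Kenton wins 27–6.
  Kenton vs Jasper: Jasper wins 20–13.
  Kenton vs Linden: Kenton wins 28–5.
  Kenton vs Elmhurst: Elmhurst wins 20–13.
  Glendale vs Jasper: Jasper wins 33–0.
  Glendale vs Linden: Linden wins 27–6.
  Glendale vs Elmhurst: Elmhurst wins 33–0.
  Jasper vs Linden: Jasper wins 20–13.
  Jasper vs Elmhurst: Elmhurst wins 18–15.
  Linden vs Elmhurst: Elmhurst wins 20–13.
Copeland scores (wins − losses):
  Irvine: 5 − 0 = 5
  Kenton: 2 − 3 = -1
  Glendale: 0 − 5 = -5
  Jasper: 3 − 2 = 1
  Linden: 1 − 4 = -3
  Elmhurst: 4 − 1 = 3
Irvine has the best Copeland score.

Irvine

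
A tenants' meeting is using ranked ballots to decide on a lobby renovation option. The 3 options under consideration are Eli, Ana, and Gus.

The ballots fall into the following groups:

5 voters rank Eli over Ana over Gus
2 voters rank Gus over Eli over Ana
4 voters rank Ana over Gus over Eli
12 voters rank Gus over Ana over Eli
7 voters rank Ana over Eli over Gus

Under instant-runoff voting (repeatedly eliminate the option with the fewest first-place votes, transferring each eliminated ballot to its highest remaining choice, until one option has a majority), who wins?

Ana

Round 1: Gus 14, Ana 11, Eli 5. Eli has the fewest and is eliminated.
Round 2: Ana 16, Gus 14. Ana has a majority.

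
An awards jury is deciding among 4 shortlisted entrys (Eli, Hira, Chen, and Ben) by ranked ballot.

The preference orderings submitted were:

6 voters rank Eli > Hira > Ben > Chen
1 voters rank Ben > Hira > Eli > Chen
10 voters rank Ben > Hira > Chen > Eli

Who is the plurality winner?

Ben

First-place vote totals:
  Eli: 6
  Hira: 0
  Chen: 0
  Ben: 11
Ben has the most first-place votes.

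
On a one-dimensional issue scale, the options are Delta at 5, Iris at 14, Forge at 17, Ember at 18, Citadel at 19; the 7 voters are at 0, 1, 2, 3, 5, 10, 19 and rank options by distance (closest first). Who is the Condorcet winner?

Delta

With single-peaked preferences on a line, the Condorcet winner is the candidate closest to the median voter.
The median voter (position 3) is closest to Delta at 5.
Check: Delta vs Ember — voters closer to Delta: 6 of 7.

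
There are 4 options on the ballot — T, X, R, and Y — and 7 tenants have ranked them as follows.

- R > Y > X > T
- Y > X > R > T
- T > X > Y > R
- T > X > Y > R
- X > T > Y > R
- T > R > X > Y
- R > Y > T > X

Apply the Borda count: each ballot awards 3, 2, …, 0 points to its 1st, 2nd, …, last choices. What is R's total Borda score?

Borda scores:
  T: 0 + 0 + 3 + 3 + 2 + 3 + 1 = 12
  X: 1 + 2 + 2 + 2 + 3 + 1 + 0 = 11
  R: 3 + 1 + 0 + 0 + 0 + 2 + 3 = 9
  Y: 2 + 3 + 1 + 1 + 1 + 0 + 2 = 10

9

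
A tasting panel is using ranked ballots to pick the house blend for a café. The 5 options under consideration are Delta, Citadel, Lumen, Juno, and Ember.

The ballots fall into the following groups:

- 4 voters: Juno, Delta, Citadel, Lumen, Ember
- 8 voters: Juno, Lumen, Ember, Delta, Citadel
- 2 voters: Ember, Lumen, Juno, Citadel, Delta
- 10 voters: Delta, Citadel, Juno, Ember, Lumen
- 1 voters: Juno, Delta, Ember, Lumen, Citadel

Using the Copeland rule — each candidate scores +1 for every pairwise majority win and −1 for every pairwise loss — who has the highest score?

Pairwise results:
  Delta vs Citadel: Delta wins 23–2.
  Delta vs Lumen: Delta wins 15–10.
  Delta vs Juno: Juno wins 15–10.
  Delta vs Ember: Delta wins 15–10.
  Citadel vs Lumen: Citadel wins 14–11.
  Citadel vs Juno: Juno wins 15–10.
  Citadel vs Ember: Citadel wins 14–11.
  Lumen vs Juno: Juno wins 23–2.
  Lumen vs Ember: Ember wins 13–12.
  Juno vs Ember: Juno wins 23–2.
Copeland scores (wins − losses):
  Delta: 3 − 1 = 2
  Citadel: 2 − 2 = 0
  Lumen: 0 − 4 = -4
  Juno: 4 − 0 = 4
  Ember: 1 − 3 = -2
Juno has the best Copeland score.

Juno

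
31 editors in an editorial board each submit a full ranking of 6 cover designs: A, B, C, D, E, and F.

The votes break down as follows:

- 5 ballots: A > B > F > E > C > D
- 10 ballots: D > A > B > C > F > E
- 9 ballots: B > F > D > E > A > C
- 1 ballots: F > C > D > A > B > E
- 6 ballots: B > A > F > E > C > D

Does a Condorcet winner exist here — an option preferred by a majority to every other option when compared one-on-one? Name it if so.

Head-to-head results (31 voters total):
A vs B: A wins 16–15.
A vs C: A wins 30–1.
A vs D: D wins 20–11.
A vs E: A wins 22–9.
A vs F: A wins 21–10.
B vs C: B wins 30–1.
B vs D: B wins 20–11.
B vs E: B wins 31–0.
B vs F: B wins 30–1.
C vs D: D wins 19–12.
C vs E: E wins 20–11.
C vs F: F wins 21–10.
D vs E: D wins 20–11.
D vs F: F wins 21–10.
E vs F: F wins 31–0.
No candidate beats all others: A beats B beats D beats A, a majority cycle.

No Condorcet winner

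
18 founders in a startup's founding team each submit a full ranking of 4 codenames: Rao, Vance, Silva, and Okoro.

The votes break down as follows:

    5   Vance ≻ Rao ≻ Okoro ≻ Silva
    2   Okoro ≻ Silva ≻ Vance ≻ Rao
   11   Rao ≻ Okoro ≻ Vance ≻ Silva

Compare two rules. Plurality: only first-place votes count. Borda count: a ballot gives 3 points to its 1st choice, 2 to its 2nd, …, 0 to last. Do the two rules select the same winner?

Plurality first-place counts: Rao 11, Vance 5, Silva 0, Okoro 2 → Rao.
Borda totals: Rao 43, Vance 28, Silva 4, Okoro 33 → Rao.
The two rules agree on Rao.

Yes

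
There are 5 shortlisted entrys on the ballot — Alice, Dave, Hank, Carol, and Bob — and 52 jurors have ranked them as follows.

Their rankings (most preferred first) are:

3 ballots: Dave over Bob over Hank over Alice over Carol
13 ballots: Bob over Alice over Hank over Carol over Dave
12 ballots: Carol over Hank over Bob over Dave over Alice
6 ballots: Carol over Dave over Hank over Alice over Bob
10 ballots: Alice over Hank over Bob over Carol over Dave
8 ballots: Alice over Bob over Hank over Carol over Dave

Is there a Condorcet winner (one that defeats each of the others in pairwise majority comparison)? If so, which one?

Head-to-head results (52 voters total):
Alice vs Dave: Alice wins 31–21.
Alice vs Hank: Alice wins 31–21.
Alice vs Carol: Alice wins 34–18.
Alice vs Bob: Bob wins 28–24.
Dave vs Hank: Hank wins 43–9.
Dave vs Carol: Carol wins 49–3.
Dave vs Bob: Bob wins 43–9.
Hank vs Carol: Hank wins 34–18.
Hank vs Bob: Hank wins 28–24.
Carol vs Bob: Bob wins 34–18.
No candidate beats all others: Alice beats Hank beats Bob beats Alice, a majority cycle.

There is no Condorcet winner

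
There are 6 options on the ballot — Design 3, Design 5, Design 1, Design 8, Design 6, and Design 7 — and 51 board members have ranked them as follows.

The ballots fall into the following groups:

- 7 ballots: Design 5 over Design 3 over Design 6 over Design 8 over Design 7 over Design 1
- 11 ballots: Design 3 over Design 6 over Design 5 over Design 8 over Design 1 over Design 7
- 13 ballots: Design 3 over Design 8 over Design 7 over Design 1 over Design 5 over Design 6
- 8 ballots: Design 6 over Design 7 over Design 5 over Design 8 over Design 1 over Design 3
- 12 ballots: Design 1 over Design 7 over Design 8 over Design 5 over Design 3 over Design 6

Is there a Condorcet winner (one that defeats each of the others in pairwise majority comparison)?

No

Head-to-head results (51 voters total):
Design 3 vs Design 5: Design 5 wins 27–24.
Design 3 vs Design 1: Design 3 wins 31–20.
Design 3 vs Design 8: Design 3 wins 31–20.
Design 3 vs Design 6: Design 3 wins 43–8.
Design 3 vs Design 7: Design 3 wins 31–20.
Design 5 vs Design 1: Design 5 wins 26–25.
Design 5 vs Design 8: Design 5 wins 26–25.
Design 5 vs Design 6: Design 5 wins 32–19.
Design 5 vs Design 7: Design 7 wins 33–18.
Design 1 vs Design 8: Design 8 wins 39–12.
Design 1 vs Design 6: Design 6 wins 26–25.
Design 1 vs Design 7: Design 7 wins 28–23.
Design 8 vs Design 6: Design 6 wins 26–25.
Design 8 vs Design 7: Design 8 wins 31–20.
Design 6 vs Design 7: Design 6 wins 26–25.
No candidate beats all others: Design 3 beats Design 7 beats Design 5 beats Design 3, a majority cycle.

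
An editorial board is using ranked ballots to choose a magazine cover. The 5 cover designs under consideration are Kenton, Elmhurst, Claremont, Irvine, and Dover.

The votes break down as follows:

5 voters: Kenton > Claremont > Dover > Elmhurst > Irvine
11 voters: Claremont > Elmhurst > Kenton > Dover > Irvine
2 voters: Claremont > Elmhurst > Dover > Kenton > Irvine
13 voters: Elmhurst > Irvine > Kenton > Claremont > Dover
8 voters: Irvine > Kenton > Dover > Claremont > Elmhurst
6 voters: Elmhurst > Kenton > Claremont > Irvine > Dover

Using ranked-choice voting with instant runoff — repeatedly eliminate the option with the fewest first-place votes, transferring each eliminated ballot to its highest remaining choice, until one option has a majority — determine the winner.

Round 1: Elmhurst 19, Claremont 13, Irvine 8, Kenton 5, Dover 0. Dover has the fewest and is eliminated.
Round 2: Elmhurst 19, Claremont 13, Irvine 8, Kenton 5. Kenton has the fewest and is eliminated.
Round 3: Elmhurst 19, Claremont 18, Irvine 8. Irvine has the fewest and is eliminated.
Round 4: Claremont 26, Elmhurst 19. Claremont has a majority.

Claremont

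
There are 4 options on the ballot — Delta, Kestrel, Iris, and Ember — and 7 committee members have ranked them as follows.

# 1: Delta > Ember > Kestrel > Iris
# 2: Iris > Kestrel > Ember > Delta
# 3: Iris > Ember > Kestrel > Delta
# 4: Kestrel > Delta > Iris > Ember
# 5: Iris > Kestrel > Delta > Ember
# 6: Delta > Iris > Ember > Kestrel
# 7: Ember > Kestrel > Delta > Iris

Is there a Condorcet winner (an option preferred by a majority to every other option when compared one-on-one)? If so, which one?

Head-to-head results (7 voters total):
Delta vs Kestrel: Kestrel wins 5–2.
Delta vs Iris: Delta wins 4–3.
Delta vs Ember: Delta wins 4–3.
Kestrel vs Iris: Iris wins 4–3.
Kestrel vs Ember: Ember wins 4–3.
Iris vs Ember: Iris wins 5–2.
No candidate beats all others: Delta beats Iris beats Kestrel beats Delta, a majority cycle.

None — there is no Condorcet winner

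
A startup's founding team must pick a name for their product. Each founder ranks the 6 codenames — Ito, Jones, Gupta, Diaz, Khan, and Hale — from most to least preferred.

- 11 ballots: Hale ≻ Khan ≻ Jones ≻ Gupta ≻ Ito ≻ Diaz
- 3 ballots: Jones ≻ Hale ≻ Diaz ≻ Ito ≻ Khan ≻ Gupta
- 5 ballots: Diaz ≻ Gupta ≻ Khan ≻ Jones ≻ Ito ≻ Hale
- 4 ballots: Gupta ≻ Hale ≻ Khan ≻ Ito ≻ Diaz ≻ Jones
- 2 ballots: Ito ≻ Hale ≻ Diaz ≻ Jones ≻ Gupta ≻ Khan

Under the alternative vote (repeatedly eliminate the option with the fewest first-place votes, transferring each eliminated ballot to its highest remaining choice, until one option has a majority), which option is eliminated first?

Round 1: Hale 11, Diaz 5, Gupta 4, Jones 3, Ito 2, Khan 0. Khan has the fewest and is eliminated.
Round 2: Hale 11, Diaz 5, Gupta 4, Jones 3, Ito 2. Ito has the fewest and is eliminated.
Round 3: Hale 13, Diaz 5, Gupta 4, Jones 3. Hale has a majority.

Khan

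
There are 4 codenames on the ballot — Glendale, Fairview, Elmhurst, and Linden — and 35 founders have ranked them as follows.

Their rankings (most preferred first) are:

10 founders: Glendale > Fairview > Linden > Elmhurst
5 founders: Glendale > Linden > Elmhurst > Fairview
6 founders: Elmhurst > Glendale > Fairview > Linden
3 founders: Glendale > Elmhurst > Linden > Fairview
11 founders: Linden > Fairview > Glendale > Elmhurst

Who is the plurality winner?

First-place vote totals:
  Glendale: 18
  Fairview: 0
  Elmhurst: 6
  Linden: 11
Glendale has the most first-place votes.

Glendale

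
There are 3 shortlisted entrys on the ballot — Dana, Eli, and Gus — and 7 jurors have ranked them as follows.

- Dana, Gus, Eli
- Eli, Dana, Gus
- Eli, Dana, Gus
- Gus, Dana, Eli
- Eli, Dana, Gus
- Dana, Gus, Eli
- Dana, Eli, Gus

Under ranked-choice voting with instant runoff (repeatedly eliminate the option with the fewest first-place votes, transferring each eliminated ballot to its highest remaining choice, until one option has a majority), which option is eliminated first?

Gus

Round 1: Dana 3, Eli 3, Gus 1. Gus has the fewest and is eliminated.
Round 2: Dana 4, Eli 3. Dana has a majority.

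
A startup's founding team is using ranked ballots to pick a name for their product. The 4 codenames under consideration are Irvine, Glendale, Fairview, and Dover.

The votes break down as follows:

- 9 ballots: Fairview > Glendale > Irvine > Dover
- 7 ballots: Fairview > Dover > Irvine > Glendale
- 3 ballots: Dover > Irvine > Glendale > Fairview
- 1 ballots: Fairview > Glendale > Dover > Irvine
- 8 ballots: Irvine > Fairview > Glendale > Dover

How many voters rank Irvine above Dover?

17

Ballots ranking Irvine above Dover: 9+8 = 17.
Ballots ranking Dover above Irvine: 7+3+1 = 11.
So 17 of 28 voters prefer Irvine to Dover.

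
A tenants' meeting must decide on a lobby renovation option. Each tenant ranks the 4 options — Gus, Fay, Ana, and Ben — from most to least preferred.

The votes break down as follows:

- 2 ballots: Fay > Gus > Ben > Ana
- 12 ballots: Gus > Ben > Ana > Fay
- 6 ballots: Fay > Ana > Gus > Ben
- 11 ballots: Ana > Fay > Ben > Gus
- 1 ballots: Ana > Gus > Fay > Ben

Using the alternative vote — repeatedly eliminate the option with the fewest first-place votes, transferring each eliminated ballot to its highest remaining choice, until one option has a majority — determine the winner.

Ana

Round 1: Gus 12, Ana 12, Fay 8, Ben 0. Ben has the fewest and is eliminated.
Round 2: Gus 12, Ana 12, Fay 8. Fay has the fewest and is eliminated.
Round 3: Ana 18, Gus 14. Ana has a majority.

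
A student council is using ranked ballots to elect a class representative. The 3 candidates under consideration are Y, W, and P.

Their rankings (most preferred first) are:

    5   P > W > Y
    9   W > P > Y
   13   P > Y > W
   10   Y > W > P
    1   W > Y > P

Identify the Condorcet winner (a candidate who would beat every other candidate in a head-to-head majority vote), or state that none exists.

Head-to-head results (38 voters total):
Y vs W: Y wins 23–15.
Y vs P: P wins 27–11.
W vs P: W wins 20–18.
No candidate beats all others: Y beats W beats P beats Y, a majority cycle.

None — there is no Condorcet winner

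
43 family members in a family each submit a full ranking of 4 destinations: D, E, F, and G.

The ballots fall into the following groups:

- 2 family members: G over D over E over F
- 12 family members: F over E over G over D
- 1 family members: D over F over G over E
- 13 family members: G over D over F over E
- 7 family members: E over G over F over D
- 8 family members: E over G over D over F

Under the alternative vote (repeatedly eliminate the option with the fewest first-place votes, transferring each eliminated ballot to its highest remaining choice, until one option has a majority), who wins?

Round 1: E 15, G 15, F 12, D 1. D has the fewest and is eliminated.
Round 2: E 15, G 15, F 13. F has the fewest and is eliminated.
Round 3: E 27, G 16. E has a majority.

E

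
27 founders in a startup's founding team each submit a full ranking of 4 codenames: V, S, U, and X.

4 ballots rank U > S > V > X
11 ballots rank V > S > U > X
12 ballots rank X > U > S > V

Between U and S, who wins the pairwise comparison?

U

Ballots ranking U above S: 4+12 = 16.
Ballots ranking S above U: 11.
U wins the head-to-head, 16–11.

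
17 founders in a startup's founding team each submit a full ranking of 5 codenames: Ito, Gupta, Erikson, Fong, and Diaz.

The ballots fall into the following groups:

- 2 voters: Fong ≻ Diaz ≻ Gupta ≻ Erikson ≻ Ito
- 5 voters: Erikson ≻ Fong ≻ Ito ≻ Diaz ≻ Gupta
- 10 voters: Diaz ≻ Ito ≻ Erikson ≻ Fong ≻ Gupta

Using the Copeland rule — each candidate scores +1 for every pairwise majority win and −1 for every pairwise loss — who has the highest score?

Diaz

Pairwise results:
  Ito vs Gupta: Ito wins 15–2.
  Ito vs Erikson: Ito wins 10–7.
  Ito vs Fong: Ito wins 10–7.
  Ito vs Diaz: Diaz wins 12–5.
  Gupta vs Erikson: Erikson wins 15–2.
  Gupta vs Fong: Fong wins 17–0.
  Gupta vs Diaz: Diaz wins 17–0.
  Erikson vs Fong: Erikson wins 15–2.
  Erikson vs Diaz: Diaz wins 12–5.
  Fong vs Diaz: Diaz wins 10–7.
Copeland scores (wins − losses):
  Ito: 3 − 1 = 2
  Gupta: 0 − 4 = -4
  Erikson: 2 − 2 = 0
  Fong: 1 − 3 = -2
  Diaz: 4 − 0 = 4
Diaz has the best Copeland score.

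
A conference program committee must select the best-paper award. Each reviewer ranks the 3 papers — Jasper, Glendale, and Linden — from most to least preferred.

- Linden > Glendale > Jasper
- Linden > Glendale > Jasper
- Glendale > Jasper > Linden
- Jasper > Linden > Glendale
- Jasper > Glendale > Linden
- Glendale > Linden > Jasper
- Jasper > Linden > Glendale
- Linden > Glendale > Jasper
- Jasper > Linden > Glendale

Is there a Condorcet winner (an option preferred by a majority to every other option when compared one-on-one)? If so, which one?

Head-to-head results (9 voters total):
Jasper vs Glendale: Glendale wins 5–4.
Jasper vs Linden: Jasper wins 5–4.
Glendale vs Linden: Linden wins 6–3.
No candidate beats all others: Jasper beats Linden beats Glendale beats Jasper, a majority cycle.

None — there is no Condorcet winner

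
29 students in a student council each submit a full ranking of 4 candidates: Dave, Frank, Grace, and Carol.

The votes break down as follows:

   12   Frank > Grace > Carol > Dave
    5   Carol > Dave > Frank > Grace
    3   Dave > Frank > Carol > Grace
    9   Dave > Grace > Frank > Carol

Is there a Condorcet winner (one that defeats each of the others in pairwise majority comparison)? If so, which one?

There is no Condorcet winner

Head-to-head results (29 voters total):
Dave vs Frank: Dave wins 17–12.
Dave vs Grace: Dave wins 17–12.
Dave vs Carol: Carol wins 17–12.
Frank vs Grace: Frank wins 20–9.
Frank vs Carol: Frank wins 24–5.
Grace vs Carol: Grace wins 21–8.
No candidate beats all others: Dave beats Frank beats Carol beats Dave, a majority cycle.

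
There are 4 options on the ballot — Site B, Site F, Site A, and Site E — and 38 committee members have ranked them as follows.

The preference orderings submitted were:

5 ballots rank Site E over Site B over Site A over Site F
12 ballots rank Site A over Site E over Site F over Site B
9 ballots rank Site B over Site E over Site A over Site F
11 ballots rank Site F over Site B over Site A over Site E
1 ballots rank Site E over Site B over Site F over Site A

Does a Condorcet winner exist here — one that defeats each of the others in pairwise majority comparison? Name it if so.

Head-to-head results (38 voters total):
Site B vs Site F: Site F wins 23–15.
Site B vs Site A: Site B wins 26–12.
Site B vs Site E: Site B wins 20–18.
Site F vs Site A: Site A wins 26–12.
Site F vs Site E: Site E wins 27–11.
Site A vs Site E: Site A wins 23–15.
No candidate beats all others: Site B beats Site A beats Site F beats Site B, a majority cycle.

None — there is no Condorcet winner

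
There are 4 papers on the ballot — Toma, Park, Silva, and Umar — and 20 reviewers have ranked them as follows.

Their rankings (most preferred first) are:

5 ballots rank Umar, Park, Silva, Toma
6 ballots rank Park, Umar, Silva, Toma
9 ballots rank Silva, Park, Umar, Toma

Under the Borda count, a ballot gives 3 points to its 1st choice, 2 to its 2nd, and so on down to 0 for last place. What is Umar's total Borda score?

36

Borda scores:
  Toma: 5·0 + 6·0 + 9·0 = 0
  Park: 5·2 + 6·3 + 9·2 = 46
  Silva: 5·1 + 6·1 + 9·3 = 38
  Umar: 5·3 + 6·2 + 9·1 = 36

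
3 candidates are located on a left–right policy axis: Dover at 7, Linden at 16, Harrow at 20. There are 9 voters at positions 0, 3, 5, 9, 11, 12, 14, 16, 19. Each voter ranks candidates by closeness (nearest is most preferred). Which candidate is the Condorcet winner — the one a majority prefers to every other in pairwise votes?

Dover

With single-peaked preferences on a line, the Condorcet winner is the candidate closest to the median voter.
The median voter (position 11) is closest to Dover at 7.
Check: Dover vs Harrow — voters closer to Dover: 6 of 9.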